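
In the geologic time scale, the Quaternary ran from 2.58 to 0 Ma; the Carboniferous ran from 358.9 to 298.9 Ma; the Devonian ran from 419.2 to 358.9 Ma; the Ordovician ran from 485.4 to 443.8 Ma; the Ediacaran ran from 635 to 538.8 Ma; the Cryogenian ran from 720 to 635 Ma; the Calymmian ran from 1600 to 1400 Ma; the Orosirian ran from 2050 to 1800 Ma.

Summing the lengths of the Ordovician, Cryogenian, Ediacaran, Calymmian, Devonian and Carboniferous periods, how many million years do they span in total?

Duration is start − end for each: (485.4 − 443.8) + (720 − 635) + (635 − 538.8) + (1600 − 1400) + (419.2 − 358.9) + (358.9 − 298.9).
That is 41.6 + 85 + 96.2 + 200 + 60.3 + 60, which totals 543.1 million years.

543.1 million years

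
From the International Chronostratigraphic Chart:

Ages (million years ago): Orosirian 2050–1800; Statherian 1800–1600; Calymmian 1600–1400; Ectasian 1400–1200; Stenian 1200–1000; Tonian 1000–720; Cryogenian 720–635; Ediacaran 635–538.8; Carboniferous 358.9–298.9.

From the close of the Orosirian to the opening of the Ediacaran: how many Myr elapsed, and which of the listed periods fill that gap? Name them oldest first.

The Orosirian closes at 1800 Ma and the Ediacaran opens at 635 Ma, so the interval is 1800 − 635 = 1165 Myr.
A period fits inside if it starts at or after 1800 Ma and ends at or before 635 Ma; oldest first that gives Statherian, Calymmian, Ectasian, Stenian, Tonian, Cryogenian.

1165 million years; Statherian, Calymmian, Ectasian, Stenian, Tonian, Cryogenian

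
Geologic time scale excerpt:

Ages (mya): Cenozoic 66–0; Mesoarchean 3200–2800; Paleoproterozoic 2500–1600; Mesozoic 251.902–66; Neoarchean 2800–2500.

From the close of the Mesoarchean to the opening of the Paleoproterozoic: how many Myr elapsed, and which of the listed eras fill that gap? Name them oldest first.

300 million years; Neoarchean

The Mesoarchean closes at 2800 Ma and the Paleoproterozoic opens at 2500 Ma, so the interval is 2800 − 2500 = 300 Myr.
An era fits inside if it starts at or after 2800 Ma and ends at or before 2500 Ma; oldest first that gives Neoarchean.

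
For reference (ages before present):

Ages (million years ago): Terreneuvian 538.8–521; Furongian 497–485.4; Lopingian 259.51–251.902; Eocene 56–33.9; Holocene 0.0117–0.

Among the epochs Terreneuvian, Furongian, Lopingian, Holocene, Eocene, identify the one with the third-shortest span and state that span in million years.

Furongian, 11.6 million years

Durations: Terreneuvian 17.8; Furongian 11.6; Lopingian 7.608; Holocene 0.0117; Eocene 22.1 Myr.
Sorted shortest-first: Holocene (0.0117), Lopingian (7.608), Furongian (11.6), Terreneuvian (17.8), Eocene (22.1).
The third shortest is Furongian at 11.6 Myr.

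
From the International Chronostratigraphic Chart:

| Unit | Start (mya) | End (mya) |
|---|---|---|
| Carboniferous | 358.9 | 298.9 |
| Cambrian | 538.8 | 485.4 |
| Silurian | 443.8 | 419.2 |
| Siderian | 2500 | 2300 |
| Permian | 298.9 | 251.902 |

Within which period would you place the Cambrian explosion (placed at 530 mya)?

530 Ma lies between 538.8 and 485.4 Ma, so it falls in the Cambrian.

Cambrian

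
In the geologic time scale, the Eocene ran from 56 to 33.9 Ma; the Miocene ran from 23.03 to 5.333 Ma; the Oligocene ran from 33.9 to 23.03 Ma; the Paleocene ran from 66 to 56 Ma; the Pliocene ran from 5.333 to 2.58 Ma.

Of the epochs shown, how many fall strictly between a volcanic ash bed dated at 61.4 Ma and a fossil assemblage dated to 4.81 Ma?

The older date is 61.4 Ma and the younger is 4.81 Ma.
Epochs with start < 61.4 and end > 4.81 Ma: Eocene (56–33.9), Oligocene (33.9–23.03), Miocene (23.03–5.333).
That is 3 complete epochs.

3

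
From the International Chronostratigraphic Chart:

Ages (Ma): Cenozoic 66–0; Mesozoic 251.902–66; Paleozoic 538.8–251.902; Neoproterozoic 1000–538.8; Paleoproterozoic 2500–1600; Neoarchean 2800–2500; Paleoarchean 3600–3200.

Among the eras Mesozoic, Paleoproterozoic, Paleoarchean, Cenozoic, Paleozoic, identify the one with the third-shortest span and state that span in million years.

Durations: Mesozoic 185.902; Paleoproterozoic 900; Paleoarchean 400; Cenozoic 66; Paleozoic 286.898 Myr.
Sorted shortest-first: Cenozoic (66), Mesozoic (185.902), Paleozoic (286.898), Paleoarchean (400), Paleoproterozoic (900).
The third shortest is Paleozoic at 286.898 Myr.

Paleozoic, 286.898 million years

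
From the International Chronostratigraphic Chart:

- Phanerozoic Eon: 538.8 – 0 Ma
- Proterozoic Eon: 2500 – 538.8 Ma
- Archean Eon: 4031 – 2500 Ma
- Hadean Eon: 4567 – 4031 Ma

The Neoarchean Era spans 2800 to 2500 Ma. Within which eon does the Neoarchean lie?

Archean

The Neoarchean (2800–2500 Ma) lies entirely within 4031–2500 Ma, the Archean Eon.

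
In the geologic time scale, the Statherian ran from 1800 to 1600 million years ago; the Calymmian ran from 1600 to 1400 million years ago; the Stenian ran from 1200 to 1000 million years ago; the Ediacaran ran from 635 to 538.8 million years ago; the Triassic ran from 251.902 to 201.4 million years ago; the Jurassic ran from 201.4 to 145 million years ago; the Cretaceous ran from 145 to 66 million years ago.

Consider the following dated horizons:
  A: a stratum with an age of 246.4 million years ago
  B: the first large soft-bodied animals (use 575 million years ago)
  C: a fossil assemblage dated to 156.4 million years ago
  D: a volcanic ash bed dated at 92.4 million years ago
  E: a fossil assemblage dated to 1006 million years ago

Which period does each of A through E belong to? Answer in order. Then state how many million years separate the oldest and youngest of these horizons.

A — Triassic; B — Ediacaran; C — Jurassic; D — Cretaceous; E — Stenian; span 913.6 million years

Match each age against the start–end ranges in the excerpt: A = 246.4 Ma → Triassic (251.902–201.4); B = 575 Ma → Ediacaran (635–538.8); C = 156.4 Ma → Jurassic (201.4–145); D = 92.4 Ma → Cretaceous (145–66); E = 1006 Ma → Stenian (1200–1000).
The largest age is 1006 Ma and the smallest is 92.4 Ma; their difference is 913.6 Myr.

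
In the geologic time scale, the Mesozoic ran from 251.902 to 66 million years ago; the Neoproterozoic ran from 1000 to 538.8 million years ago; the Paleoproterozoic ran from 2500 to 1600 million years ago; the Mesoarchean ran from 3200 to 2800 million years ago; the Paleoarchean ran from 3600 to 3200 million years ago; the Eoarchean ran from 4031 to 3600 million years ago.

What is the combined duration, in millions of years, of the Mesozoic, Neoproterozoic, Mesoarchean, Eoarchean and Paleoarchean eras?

1878.102 million years

Each duration: Mesozoic = 185.902; Neoproterozoic = 461.2; Mesoarchean = 400; Eoarchean = 431; Paleoarchean = 400.
Sum: 185.902 + 461.2 + 400 + 431 + 400 = 1878.102 Myr.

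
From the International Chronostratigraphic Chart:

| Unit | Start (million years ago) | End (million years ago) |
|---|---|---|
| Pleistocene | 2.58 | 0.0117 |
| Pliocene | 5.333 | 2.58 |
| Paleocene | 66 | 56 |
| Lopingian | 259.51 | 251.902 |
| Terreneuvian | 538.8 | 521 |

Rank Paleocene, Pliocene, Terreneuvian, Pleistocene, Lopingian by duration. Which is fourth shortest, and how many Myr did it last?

Durations: Paleocene 10; Pliocene 2.753; Terreneuvian 17.8; Pleistocene 2.5683; Lopingian 7.608 Myr.
Sorted shortest-first: Pleistocene (2.5683), Pliocene (2.753), Lopingian (7.608), Paleocene (10), Terreneuvian (17.8).
The fourth shortest is Paleocene at 10 Myr.

Paleocene, 10 million years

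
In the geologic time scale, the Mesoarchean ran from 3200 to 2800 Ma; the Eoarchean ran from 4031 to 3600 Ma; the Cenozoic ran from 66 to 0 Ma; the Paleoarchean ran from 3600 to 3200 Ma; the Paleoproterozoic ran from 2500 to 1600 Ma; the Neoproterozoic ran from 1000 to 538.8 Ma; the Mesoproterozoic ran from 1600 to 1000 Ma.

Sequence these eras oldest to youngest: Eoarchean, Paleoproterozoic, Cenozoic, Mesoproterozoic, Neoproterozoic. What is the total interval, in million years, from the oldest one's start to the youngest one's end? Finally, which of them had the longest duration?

From the excerpt: Eoarchean 4031–3600; Paleoproterozoic 2500–1600; Cenozoic 66–0; Mesoproterozoic 1600–1000; Neoproterozoic 1000–538.8 (Ma).
Larger Ma is earlier, so the oldest is Eoarchean and the youngest is Cenozoic; oldest to youngest: Eoarchean, Paleoproterozoic, Mesoproterozoic, Neoproterozoic, Cenozoic.
Oldest start 4031 minus youngest end 0 gives 4031 Myr overall.
Individual lengths (start − end): Paleoproterozoic 900; Cenozoic 66; Eoarchean 431; Neoproterozoic 461.2; Mesoproterozoic 600. The largest is Paleoproterozoic at 900 Myr.

Eoarchean → Paleoproterozoic → Mesoproterozoic → Neoproterozoic → Cenozoic; total span 4031 Myr; longest is Paleoproterozoic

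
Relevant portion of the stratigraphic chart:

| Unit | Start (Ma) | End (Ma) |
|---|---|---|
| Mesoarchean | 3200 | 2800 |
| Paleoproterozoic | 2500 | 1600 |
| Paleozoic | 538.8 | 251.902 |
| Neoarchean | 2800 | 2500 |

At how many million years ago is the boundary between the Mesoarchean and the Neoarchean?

2800 Ma

The Mesoarchean ends and the Neoarchean begins at 2800 Ma.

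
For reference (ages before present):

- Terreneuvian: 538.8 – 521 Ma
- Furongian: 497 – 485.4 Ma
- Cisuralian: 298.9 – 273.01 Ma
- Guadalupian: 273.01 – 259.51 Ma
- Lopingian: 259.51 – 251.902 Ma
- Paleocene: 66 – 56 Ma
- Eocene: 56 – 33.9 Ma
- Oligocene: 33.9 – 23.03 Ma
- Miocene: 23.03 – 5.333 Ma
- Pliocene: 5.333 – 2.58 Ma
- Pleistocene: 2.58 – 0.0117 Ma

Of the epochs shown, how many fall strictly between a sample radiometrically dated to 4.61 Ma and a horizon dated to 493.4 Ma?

The older date is 493.4 Ma and the younger is 4.61 Ma.
Epochs with start < 493.4 and end > 4.61 Ma: Cisuralian (298.9–273.01), Guadalupian (273.01–259.51), Lopingian (259.51–251.902), Paleocene (66–56), Eocene (56–33.9), Oligocene (33.9–23.03), Miocene (23.03–5.333).
That is 7 complete epochs.

7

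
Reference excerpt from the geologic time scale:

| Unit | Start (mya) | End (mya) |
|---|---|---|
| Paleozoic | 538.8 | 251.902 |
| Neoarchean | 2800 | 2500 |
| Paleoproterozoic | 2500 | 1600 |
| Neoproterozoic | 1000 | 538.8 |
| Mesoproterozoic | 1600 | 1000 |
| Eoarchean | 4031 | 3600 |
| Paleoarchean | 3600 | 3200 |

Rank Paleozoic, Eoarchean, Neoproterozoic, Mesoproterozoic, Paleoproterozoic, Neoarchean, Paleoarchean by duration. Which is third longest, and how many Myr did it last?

Start − end for each: Paleozoic 538.8 − 251.902 = 286.898; Eoarchean 4031 − 3600 = 431; Neoproterozoic 1000 − 538.8 = 461.2; Mesoproterozoic 1600 − 1000 = 600; Paleoproterozoic 2500 − 1600 = 900; Neoarchean 2800 − 2500 = 300; Paleoarchean 3600 − 3200 = 400.
Ranking these from longest: Paleoproterozoic > Mesoproterozoic > Neoproterozoic > Eoarchean > Paleoarchean > Neoarchean > Paleozoic.
Position 3 in that ranking is Neoproterozoic, which lasted 461.2 Myr.

Neoproterozoic, 461.2 million years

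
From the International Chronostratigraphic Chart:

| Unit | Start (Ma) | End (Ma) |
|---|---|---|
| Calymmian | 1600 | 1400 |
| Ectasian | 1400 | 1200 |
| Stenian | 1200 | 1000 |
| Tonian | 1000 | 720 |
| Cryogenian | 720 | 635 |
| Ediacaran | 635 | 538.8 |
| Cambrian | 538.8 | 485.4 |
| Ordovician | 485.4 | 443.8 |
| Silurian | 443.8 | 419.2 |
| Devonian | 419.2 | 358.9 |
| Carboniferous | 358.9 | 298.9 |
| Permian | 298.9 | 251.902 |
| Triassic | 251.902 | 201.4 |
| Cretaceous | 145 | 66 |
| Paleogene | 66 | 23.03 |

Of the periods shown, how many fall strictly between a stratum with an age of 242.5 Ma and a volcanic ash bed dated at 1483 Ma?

The older date is 1483 Ma and the younger is 242.5 Ma.
Periods with start < 1483 and end > 242.5 Ma: Ectasian (1400–1200), Stenian (1200–1000), Tonian (1000–720), Cryogenian (720–635), Ediacaran (635–538.8), Cambrian (538.8–485.4), Ordovician (485.4–443.8), Silurian (443.8–419.2), Devonian (419.2–358.9), Carboniferous (358.9–298.9), Permian (298.9–251.902).
That is 11 complete periods.

11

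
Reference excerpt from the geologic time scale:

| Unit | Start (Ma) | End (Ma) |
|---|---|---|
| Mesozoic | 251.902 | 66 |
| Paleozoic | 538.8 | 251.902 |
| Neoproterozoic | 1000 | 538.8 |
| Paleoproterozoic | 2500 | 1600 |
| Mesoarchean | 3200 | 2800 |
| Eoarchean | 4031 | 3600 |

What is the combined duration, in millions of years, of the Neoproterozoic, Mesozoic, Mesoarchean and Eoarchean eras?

1478.102 million years

Each duration: Neoproterozoic = 461.2; Mesozoic = 185.902; Mesoarchean = 400; Eoarchean = 431.
Sum: 461.2 + 185.902 + 400 + 431 = 1478.102 Myr.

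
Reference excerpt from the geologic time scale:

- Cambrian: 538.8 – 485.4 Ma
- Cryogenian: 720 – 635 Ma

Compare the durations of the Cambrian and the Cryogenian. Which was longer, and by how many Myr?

Cambrian: 538.8 − 485.4 = 53.4 Myr.
Cryogenian: 720 − 635 = 85 Myr.
Difference: 85 − 53.4 = 31.6 Myr, so the Cryogenian was longer.

Cryogenian, by 31.6 million years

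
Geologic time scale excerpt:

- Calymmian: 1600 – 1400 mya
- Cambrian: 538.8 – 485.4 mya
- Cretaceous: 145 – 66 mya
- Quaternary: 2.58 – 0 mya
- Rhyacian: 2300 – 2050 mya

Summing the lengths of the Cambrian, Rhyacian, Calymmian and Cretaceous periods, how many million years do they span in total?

582.4 million years

Each duration: Cambrian = 53.4; Rhyacian = 250; Calymmian = 200; Cretaceous = 79.
Sum: 53.4 + 250 + 200 + 79 = 582.4 Myr.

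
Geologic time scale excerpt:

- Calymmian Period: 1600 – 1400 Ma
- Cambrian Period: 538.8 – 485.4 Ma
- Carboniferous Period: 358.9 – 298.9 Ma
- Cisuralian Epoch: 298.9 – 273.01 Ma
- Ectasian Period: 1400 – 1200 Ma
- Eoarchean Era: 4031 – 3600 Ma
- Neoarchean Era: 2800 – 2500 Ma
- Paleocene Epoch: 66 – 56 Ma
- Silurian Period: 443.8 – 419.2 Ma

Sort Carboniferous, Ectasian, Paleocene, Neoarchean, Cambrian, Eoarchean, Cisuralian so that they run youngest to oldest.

Paleocene, then Cisuralian, then Carboniferous, then Cambrian, then Ectasian, then Neoarchean, then Eoarchean

Sorting by start age (ascending Ma, since larger Ma = older): Paleocene began 66, Cisuralian began 298.9, Carboniferous began 358.9, Cambrian began 538.8, Ectasian began 1400, Neoarchean began 2800, Eoarchean began 4031.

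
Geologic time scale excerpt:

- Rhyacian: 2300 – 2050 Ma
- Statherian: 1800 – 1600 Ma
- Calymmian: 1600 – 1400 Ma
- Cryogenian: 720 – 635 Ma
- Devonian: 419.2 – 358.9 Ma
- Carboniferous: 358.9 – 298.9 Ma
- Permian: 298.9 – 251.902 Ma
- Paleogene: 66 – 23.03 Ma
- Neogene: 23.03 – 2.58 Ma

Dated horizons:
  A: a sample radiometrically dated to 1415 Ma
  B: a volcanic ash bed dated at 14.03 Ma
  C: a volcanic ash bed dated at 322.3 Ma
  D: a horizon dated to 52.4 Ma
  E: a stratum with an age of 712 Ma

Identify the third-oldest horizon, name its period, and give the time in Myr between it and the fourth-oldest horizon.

Sorted oldest-first by Ma: A (1415), E (712), C (322.3), D (52.4), B (14.03).
The third oldest is C at 322.3 Ma, which lies in 358.9–298.9 Ma: the Carboniferous.
The fourth oldest is D at 52.4 Ma; separation = |322.3 − 52.4| = 269.9 Myr.

C, in the Carboniferous; 269.9 million years to D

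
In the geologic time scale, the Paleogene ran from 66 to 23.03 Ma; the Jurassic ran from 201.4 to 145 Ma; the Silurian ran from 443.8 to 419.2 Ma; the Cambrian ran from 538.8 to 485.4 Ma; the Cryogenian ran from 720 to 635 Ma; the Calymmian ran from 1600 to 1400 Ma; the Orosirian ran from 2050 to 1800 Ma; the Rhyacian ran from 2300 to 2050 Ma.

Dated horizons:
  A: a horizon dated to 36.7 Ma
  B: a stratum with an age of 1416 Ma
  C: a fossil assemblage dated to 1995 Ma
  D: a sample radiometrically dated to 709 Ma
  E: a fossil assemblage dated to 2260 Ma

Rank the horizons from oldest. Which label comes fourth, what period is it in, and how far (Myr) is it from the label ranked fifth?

D, in the Cryogenian; 672.3 million years to A

Larger Ma means older, so oldest first: E 2260 > C 1995 > B 1416 > D 709 > A 36.7.
Counting 4 along gives D (709 Ma); the excerpt puts that inside the Cryogenian, 720–635 Ma.
Next in line is A (36.7 Ma), and 709 − 36.7 = 672.3 Myr.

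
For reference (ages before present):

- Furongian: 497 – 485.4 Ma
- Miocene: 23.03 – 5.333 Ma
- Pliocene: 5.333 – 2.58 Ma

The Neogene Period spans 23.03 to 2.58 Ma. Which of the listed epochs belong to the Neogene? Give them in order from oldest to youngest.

Miocene, Pliocene

Epochs with both bounds inside 23.03–2.58 Ma: Miocene (23.03–5.333), Pliocene (5.333–2.58).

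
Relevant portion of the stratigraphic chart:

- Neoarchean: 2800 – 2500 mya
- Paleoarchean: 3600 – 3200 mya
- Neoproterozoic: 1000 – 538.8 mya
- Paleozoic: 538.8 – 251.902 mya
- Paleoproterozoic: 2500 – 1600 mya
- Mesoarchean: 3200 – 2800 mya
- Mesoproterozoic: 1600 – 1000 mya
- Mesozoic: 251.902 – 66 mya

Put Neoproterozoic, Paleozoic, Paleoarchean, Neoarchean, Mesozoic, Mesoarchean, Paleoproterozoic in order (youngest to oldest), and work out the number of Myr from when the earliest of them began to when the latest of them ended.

Mesozoic → Paleozoic → Neoproterozoic → Paleoproterozoic → Neoarchean → Mesoarchean → Paleoarchean; total span 3534 Myr

From the excerpt: Neoproterozoic 1000–538.8; Paleozoic 538.8–251.902; Paleoarchean 3600–3200; Neoarchean 2800–2500; Mesozoic 251.902–66; Mesoarchean 3200–2800; Paleoproterozoic 2500–1600 (Ma).
Larger Ma is earlier, so the oldest is Paleoarchean and the youngest is Mesozoic; youngest to oldest: Mesozoic, Paleozoic, Neoproterozoic, Paleoproterozoic, Neoarchean, Mesoarchean, Paleoarchean.
Oldest start 3600 minus youngest end 66 gives 3534 Myr overall.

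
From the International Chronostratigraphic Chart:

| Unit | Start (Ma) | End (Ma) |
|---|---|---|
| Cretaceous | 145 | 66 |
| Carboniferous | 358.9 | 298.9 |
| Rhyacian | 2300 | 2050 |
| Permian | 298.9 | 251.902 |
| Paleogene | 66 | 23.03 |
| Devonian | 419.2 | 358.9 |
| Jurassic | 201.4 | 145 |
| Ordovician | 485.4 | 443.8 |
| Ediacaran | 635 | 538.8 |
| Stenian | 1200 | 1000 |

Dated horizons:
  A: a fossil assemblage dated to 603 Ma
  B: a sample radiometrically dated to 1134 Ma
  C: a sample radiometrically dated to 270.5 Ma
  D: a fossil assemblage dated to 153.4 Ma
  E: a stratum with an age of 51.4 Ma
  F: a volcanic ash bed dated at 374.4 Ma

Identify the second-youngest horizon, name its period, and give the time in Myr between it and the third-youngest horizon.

Smaller Ma means younger, so youngest first: E 51.4 < D 153.4 < C 270.5 < F 374.4 < A 603 < B 1134.
Counting 2 along gives D (153.4 Ma); the excerpt puts that inside the Jurassic, 201.4–145 Ma.
Next in line is C (270.5 Ma), and 270.5 − 153.4 = 117.1 Myr.

D, in the Jurassic; 117.1 million years to C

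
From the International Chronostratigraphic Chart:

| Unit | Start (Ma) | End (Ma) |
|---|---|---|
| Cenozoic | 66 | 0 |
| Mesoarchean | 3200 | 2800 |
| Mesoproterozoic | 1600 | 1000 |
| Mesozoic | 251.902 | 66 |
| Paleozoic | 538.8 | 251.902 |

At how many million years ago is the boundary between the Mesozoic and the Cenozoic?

The Mesozoic ends and the Cenozoic begins at 66 Ma.

66 Ma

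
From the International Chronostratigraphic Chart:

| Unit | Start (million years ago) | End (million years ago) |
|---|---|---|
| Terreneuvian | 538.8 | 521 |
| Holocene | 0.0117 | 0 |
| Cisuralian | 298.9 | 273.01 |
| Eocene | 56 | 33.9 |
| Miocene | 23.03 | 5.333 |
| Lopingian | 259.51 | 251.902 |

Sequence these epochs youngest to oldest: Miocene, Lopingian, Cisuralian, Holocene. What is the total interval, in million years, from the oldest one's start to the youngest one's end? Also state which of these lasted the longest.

Holocene, Miocene, Lopingian, Cisuralian; total span 298.9 Myr; longest is Cisuralian

Start ages (Ma): Cisuralian 298.9, Lopingian 259.51, Miocene 23.03, Holocene 0.0117.
Ordered youngest to oldest: Holocene, Miocene, Lopingian, Cisuralian.
Span = 298.9 − 0 = 298.9 Myr.
Durations: Miocene 17.697, Lopingian 7.608, Cisuralian 25.89, Holocene 0.0117 → longest is Cisuralian (25.89 Myr).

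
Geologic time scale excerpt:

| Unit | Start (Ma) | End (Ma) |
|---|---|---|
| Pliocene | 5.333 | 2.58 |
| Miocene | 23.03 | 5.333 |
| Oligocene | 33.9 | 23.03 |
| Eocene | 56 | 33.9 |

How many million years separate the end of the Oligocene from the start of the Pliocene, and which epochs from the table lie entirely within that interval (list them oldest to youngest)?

The Oligocene closes at 23.03 Ma and the Pliocene opens at 5.333 Ma, so the interval is 23.03 − 5.333 = 17.697 Myr.
An epoch fits inside if it starts at or after 23.03 Ma and ends at or before 5.333 Ma; oldest first that gives Miocene.

17.697 million years; Miocene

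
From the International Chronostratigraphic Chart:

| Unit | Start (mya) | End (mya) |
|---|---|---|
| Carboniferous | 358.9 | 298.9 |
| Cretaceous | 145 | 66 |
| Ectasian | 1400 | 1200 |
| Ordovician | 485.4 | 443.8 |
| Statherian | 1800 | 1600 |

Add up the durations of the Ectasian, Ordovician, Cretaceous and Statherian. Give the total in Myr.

520.6 million years

Each duration: Ectasian = 200; Ordovician = 41.6; Cretaceous = 79; Statherian = 200.
Sum: 200 + 41.6 + 79 + 200 = 520.6 Myr.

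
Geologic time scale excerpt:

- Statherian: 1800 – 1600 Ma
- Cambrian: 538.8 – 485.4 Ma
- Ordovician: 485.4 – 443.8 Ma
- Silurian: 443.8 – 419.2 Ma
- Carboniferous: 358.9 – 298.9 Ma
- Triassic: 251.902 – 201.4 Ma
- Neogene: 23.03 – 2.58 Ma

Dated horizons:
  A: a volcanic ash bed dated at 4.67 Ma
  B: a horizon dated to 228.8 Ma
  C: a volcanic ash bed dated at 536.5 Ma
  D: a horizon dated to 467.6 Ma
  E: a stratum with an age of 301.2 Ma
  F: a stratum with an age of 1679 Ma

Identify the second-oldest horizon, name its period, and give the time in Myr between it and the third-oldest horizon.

Larger Ma means older, so oldest first: F 1679 > C 536.5 > D 467.6 > E 301.2 > B 228.8 > A 4.67.
Counting 2 along gives C (536.5 Ma); the excerpt puts that inside the Cambrian, 538.8–485.4 Ma.
Next in line is D (467.6 Ma), and 536.5 − 467.6 = 68.9 Myr.

C, in the Cambrian; 68.9 million years to D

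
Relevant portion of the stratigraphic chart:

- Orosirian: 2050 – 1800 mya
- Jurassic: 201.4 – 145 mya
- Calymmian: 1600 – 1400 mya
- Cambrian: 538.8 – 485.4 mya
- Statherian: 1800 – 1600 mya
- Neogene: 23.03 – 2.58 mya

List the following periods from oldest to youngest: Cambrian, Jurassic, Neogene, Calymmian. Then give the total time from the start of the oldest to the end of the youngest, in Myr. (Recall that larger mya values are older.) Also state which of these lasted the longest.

Start ages (Ma): Calymmian 1600, Cambrian 538.8, Jurassic 201.4, Neogene 23.03.
Ordered oldest to youngest: Calymmian, Cambrian, Jurassic, Neogene.
Span = 1600 − 2.58 = 1597.42 Myr.
Durations: Neogene 20.45, Jurassic 56.4, Cambrian 53.4, Calymmian 200 → longest is Calymmian (200 Myr).

Calymmian → Cambrian → Jurassic → Neogene; total span 1597.42 Myr; longest is Calymmian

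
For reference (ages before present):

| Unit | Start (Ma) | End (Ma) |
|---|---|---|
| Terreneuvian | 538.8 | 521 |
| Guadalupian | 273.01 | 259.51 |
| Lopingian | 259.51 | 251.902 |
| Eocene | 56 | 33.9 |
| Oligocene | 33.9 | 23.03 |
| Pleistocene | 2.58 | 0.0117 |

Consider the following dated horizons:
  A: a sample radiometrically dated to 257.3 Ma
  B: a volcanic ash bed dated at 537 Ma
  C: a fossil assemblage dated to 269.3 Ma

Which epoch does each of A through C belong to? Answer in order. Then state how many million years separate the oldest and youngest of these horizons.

A — Lopingian; B — Terreneuvian; C — Guadalupian; span 279.7 million years

Match each age against the start–end ranges in the excerpt: A = 257.3 Ma → Lopingian (259.51–251.902); B = 537 Ma → Terreneuvian (538.8–521); C = 269.3 Ma → Guadalupian (273.01–259.51).
The largest age is 537 Ma and the smallest is 257.3 Ma; their difference is 279.7 Myr.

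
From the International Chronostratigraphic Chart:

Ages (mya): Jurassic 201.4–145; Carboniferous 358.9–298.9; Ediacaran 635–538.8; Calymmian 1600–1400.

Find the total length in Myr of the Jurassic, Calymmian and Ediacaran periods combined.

Duration is start − end for each: (201.4 − 145) + (1600 − 1400) + (635 − 538.8).
That is 56.4 + 200 + 96.2, which totals 352.6 million years.

352.6 million years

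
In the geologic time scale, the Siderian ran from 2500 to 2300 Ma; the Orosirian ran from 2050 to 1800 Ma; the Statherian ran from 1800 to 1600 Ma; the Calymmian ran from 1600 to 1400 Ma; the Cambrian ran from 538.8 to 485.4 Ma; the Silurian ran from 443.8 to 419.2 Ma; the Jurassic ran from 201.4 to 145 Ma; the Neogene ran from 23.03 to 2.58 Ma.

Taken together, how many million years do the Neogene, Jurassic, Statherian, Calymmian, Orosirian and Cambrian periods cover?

780.25 million years

Each duration: Neogene = 20.45; Jurassic = 56.4; Statherian = 200; Calymmian = 200; Orosirian = 250; Cambrian = 53.4.
Sum: 20.45 + 56.4 + 200 + 200 + 250 + 53.4 = 780.25 Myr.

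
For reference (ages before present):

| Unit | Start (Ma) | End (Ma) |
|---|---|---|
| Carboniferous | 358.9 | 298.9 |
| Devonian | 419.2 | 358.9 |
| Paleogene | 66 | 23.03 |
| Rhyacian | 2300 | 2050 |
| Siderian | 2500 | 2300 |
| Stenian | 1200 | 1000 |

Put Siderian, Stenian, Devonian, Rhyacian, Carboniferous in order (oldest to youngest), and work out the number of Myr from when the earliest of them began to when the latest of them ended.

Start ages (Ma): Siderian 2500, Rhyacian 2300, Stenian 1200, Devonian 419.2, Carboniferous 358.9.
Ordered oldest to youngest: Siderian, Rhyacian, Stenian, Devonian, Carboniferous.
Span = 2500 − 298.9 = 2201.1 Myr.

Siderian → Rhyacian → Stenian → Devonian → Carboniferous; total span 2201.1 Myr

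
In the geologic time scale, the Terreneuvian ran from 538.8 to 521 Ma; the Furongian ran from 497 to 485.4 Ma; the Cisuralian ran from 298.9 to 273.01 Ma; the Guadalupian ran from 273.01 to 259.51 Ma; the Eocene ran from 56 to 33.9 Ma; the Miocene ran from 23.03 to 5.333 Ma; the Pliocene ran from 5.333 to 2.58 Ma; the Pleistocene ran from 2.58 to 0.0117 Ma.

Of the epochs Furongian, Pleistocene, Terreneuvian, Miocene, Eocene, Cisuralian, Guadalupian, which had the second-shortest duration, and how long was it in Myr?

Start − end for each: Furongian 497 − 485.4 = 11.6; Pleistocene 2.58 − 0.0117 = 2.5683; Terreneuvian 538.8 − 521 = 17.8; Miocene 23.03 − 5.333 = 17.697; Eocene 56 − 33.9 = 22.1; Cisuralian 298.9 − 273.01 = 25.89; Guadalupian 273.01 − 259.51 = 13.5.
Ranking these from shortest: Pleistocene < Furongian < Guadalupian < Miocene < Terreneuvian < Eocene < Cisuralian.
Position 2 in that ranking is Furongian, which lasted 11.6 Myr.

Furongian, 11.6 million years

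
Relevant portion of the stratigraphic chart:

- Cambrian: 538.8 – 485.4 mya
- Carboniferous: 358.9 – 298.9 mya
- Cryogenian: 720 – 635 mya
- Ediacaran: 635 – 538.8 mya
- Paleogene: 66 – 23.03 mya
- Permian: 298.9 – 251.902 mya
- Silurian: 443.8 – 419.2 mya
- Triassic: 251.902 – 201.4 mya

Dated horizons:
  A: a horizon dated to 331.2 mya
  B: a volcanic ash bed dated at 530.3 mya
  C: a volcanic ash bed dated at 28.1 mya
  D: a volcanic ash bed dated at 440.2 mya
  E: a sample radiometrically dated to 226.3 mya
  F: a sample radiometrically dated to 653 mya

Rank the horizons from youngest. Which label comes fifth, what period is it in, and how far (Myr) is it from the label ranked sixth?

B, in the Cambrian; 122.7 million years to F

Sorted youngest-first by Ma: C (28.1), E (226.3), A (331.2), D (440.2), B (530.3), F (653).
The fifth youngest is B at 530.3 Ma, which lies in 538.8–485.4 Ma: the Cambrian.
The sixth youngest is F at 653 Ma; separation = |530.3 − 653| = 122.7 Myr.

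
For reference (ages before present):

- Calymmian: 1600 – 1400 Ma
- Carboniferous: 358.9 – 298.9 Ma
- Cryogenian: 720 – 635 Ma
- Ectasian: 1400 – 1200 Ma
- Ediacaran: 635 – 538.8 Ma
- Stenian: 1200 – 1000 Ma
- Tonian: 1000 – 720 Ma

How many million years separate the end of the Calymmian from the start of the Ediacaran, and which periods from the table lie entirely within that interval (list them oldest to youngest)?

765 million years; Ectasian, Stenian, Tonian, Cryogenian

End of Calymmian = 1400 Ma; start of Ediacaran = 635 Ma.
Gap = 1400 − 635 = 765 Myr.
Periods wholly inside 1400–635 Ma: Ectasian (1400–1200), Stenian (1200–1000), Tonian (1000–720), Cryogenian (720–635).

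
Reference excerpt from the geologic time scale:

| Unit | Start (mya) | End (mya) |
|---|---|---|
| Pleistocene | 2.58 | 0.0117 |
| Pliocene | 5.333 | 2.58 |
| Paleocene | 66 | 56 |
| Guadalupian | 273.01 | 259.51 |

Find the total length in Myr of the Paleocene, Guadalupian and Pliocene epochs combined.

26.253 million years

Duration is start − end for each: (66 − 56) + (273.01 − 259.51) + (5.333 − 2.58).
That is 10 + 13.5 + 2.753, which totals 26.253 million years.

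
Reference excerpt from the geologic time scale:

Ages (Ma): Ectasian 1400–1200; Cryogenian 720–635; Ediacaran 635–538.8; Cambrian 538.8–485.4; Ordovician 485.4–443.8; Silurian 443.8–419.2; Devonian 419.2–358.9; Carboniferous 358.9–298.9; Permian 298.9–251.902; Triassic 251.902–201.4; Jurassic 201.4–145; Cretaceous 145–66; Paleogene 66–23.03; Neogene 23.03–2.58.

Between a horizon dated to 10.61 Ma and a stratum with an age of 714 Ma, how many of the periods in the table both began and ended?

The older date is 714 Ma and the younger is 10.61 Ma.
Periods with start < 714 and end > 10.61 Ma: Ediacaran (635–538.8), Cambrian (538.8–485.4), Ordovician (485.4–443.8), Silurian (443.8–419.2), Devonian (419.2–358.9), Carboniferous (358.9–298.9), Permian (298.9–251.902), Triassic (251.902–201.4), Jurassic (201.4–145), Cretaceous (145–66), Paleogene (66–23.03).
That is 11 complete periods.

11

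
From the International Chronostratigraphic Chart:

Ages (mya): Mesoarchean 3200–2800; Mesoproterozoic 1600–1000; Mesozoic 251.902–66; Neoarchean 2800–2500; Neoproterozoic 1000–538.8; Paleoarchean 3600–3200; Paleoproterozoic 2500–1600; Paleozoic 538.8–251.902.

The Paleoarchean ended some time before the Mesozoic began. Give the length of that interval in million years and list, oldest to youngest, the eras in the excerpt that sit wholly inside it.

The Paleoarchean closes at 3200 Ma and the Mesozoic opens at 251.902 Ma, so the interval is 3200 − 251.902 = 2948.098 Myr.
An era fits inside if it starts at or after 3200 Ma and ends at or before 251.902 Ma; oldest first that gives Mesoarchean, Neoarchean, Paleoproterozoic, Mesoproterozoic, Neoproterozoic, Paleozoic.

2948.098 million years; Mesoarchean, Neoarchean, Paleoproterozoic, Mesoproterozoic, Neoproterozoic, Paleozoic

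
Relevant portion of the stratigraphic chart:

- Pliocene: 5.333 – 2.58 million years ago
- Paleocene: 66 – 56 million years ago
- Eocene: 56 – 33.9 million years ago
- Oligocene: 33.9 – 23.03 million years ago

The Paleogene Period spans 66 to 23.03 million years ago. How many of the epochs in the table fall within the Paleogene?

3

Epochs inside 66–23.03 Ma: Paleocene, Eocene, Oligocene — 3 in total.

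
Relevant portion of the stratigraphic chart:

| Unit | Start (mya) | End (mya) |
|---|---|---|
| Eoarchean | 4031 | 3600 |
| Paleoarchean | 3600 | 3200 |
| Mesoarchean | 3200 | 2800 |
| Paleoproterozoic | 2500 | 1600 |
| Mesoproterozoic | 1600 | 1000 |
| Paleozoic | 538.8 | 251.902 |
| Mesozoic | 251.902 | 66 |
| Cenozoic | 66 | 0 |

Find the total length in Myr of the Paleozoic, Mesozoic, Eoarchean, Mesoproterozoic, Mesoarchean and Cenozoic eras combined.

Each duration: Paleozoic = 286.898; Mesozoic = 185.902; Eoarchean = 431; Mesoproterozoic = 600; Mesoarchean = 400; Cenozoic = 66.
Sum: 286.898 + 185.902 + 431 + 600 + 400 + 66 = 1969.8 Myr.

1969.8 million years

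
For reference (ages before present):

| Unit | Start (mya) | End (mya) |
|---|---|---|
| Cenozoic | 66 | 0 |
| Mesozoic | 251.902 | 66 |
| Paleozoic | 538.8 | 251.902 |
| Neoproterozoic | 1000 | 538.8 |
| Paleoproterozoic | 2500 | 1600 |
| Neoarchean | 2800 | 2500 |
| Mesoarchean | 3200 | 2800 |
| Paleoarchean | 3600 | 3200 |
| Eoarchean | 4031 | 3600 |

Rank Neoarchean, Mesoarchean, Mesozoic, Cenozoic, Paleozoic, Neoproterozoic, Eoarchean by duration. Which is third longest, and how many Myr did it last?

Mesoarchean, 400 million years

Durations: Neoarchean 300; Mesoarchean 400; Mesozoic 185.902; Cenozoic 66; Paleozoic 286.898; Neoproterozoic 461.2; Eoarchean 431 Myr.
Sorted longest-first: Neoproterozoic (461.2), Eoarchean (431), Mesoarchean (400), Neoarchean (300), Paleozoic (286.898), Mesozoic (185.902), Cenozoic (66).
The third longest is Mesoarchean at 400 Myr.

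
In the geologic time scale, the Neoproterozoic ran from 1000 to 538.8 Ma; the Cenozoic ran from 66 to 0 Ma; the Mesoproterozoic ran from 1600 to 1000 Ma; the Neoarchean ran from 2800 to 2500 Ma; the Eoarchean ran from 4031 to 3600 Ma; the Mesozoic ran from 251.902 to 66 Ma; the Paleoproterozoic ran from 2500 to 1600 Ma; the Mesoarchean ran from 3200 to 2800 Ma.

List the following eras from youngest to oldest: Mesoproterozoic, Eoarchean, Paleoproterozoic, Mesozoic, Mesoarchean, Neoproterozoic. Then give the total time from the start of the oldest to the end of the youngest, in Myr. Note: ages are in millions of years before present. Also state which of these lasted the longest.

From the excerpt: Mesoproterozoic 1600–1000; Eoarchean 4031–3600; Paleoproterozoic 2500–1600; Mesozoic 251.902–66; Mesoarchean 3200–2800; Neoproterozoic 1000–538.8 (Ma).
Larger Ma is earlier, so the oldest is Eoarchean and the youngest is Mesozoic; youngest to oldest: Mesozoic, Neoproterozoic, Mesoproterozoic, Paleoproterozoic, Mesoarchean, Eoarchean.
Oldest start 4031 minus youngest end 66 gives 3965 Myr overall.
Individual lengths (start − end): Mesoproterozoic 600; Mesoarchean 400; Eoarchean 431; Paleoproterozoic 900; Neoproterozoic 461.2; Mesozoic 185.902. The largest is Paleoproterozoic at 900 Myr.

Mesozoic → Neoproterozoic → Mesoproterozoic → Paleoproterozoic → Mesoarchean → Eoarchean; total span 3965 Myr; longest is Paleoproterozoic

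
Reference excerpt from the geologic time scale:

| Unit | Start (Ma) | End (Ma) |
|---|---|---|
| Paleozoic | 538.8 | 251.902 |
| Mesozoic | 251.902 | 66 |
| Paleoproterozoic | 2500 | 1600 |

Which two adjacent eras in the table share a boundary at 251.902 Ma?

Paleozoic and Mesozoic

The Paleozoic ends at 251.902 Ma and the Mesozoic begins at 251.902 Ma, so they share that boundary.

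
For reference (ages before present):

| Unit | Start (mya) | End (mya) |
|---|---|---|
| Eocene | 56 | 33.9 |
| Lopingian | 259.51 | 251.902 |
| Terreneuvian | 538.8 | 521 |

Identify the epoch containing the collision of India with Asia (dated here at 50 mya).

50 Ma lies between 56 and 33.9 Ma, so it falls in the Eocene.

Eocene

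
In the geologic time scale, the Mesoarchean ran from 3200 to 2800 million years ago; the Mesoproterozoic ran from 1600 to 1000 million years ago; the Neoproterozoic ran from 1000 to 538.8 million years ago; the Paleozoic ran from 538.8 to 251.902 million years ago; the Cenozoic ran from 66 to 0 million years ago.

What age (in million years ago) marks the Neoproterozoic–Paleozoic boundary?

538.8 million years ago

The Neoproterozoic ends and the Paleozoic begins at 538.8 million years ago.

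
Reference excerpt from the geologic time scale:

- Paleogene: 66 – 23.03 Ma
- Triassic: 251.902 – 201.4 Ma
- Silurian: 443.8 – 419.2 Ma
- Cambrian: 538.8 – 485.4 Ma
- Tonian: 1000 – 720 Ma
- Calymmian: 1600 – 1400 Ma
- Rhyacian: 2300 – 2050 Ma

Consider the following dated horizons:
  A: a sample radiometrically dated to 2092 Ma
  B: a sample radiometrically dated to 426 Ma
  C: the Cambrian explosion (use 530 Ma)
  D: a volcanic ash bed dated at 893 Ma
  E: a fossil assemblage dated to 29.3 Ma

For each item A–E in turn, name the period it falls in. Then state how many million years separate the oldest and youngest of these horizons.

A — Rhyacian; B — Silurian; C — Cambrian; D — Tonian; E — Paleogene; span 2062.7 million years

Match each age against the start–end ranges in the excerpt: A = 2092 Ma → Rhyacian (2300–2050); B = 426 Ma → Silurian (443.8–419.2); C = 530 Ma → Cambrian (538.8–485.4); D = 893 Ma → Tonian (1000–720); E = 29.3 Ma → Paleogene (66–23.03).
The largest age is 2092 Ma and the smallest is 29.3 Ma; their difference is 2062.7 Myr.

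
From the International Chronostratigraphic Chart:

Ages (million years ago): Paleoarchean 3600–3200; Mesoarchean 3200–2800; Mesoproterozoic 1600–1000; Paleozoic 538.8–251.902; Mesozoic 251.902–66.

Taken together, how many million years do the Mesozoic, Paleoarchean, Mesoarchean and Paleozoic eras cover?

Each duration: Mesozoic = 185.902; Paleoarchean = 400; Mesoarchean = 400; Paleozoic = 286.898.
Sum: 185.902 + 400 + 400 + 286.898 = 1272.8 Myr.

1272.8 million years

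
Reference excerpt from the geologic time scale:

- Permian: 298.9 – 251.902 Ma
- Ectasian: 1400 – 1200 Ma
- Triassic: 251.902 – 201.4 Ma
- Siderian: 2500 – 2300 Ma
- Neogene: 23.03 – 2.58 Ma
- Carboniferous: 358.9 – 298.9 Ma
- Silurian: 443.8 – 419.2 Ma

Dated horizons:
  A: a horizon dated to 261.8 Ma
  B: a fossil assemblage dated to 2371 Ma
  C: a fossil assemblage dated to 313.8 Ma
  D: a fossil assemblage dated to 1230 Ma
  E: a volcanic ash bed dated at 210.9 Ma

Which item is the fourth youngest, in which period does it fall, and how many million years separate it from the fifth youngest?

D, in the Ectasian; 1141 million years to B

Sorted youngest-first by Ma: E (210.9), A (261.8), C (313.8), D (1230), B (2371).
The fourth youngest is D at 1230 Ma, which lies in 1400–1200 Ma: the Ectasian.
The fifth youngest is B at 2371 Ma; separation = |1230 − 2371| = 1141 Myr.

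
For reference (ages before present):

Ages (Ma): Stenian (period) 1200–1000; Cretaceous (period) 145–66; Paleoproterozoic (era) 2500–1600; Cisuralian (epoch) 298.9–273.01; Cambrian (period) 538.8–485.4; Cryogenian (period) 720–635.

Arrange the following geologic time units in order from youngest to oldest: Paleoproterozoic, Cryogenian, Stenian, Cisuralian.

Cisuralian → Cryogenian → Stenian → Paleoproterozoic

The oldest of these is Paleoproterozoic (starts 2500 Ma) and the youngest is Cisuralian (ends 273.01 Ma).
In between, by decreasing start age: Stenian (1200), Cryogenian (720).
Listing youngest first means reversing that sequence.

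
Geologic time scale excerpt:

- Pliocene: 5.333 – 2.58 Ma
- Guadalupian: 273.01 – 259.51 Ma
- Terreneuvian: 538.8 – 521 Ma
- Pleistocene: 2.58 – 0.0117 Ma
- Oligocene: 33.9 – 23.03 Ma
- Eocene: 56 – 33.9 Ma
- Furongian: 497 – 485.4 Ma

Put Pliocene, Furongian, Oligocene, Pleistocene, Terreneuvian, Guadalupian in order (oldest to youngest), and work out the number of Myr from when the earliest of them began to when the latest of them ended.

Terreneuvian, Furongian, Guadalupian, Oligocene, Pliocene, Pleistocene; total span 538.7883 Myr

Start ages (Ma): Terreneuvian 538.8, Furongian 497, Guadalupian 273.01, Oligocene 33.9, Pliocene 5.333, Pleistocene 2.58.
Ordered oldest to youngest: Terreneuvian, Furongian, Guadalupian, Oligocene, Pliocene, Pleistocene.
Span = 538.8 − 0.0117 = 538.7883 Myr.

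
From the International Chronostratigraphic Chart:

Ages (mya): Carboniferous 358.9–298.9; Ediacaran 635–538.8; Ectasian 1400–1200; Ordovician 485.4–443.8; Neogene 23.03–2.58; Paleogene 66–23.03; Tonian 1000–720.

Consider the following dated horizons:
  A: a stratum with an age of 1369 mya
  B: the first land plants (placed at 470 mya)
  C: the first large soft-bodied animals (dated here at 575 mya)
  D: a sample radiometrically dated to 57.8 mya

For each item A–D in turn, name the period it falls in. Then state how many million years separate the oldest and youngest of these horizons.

Match each age against the start–end ranges in the excerpt: A = 1369 Ma → Ectasian (1400–1200); B = 470 Ma → Ordovician (485.4–443.8); C = 575 Ma → Ediacaran (635–538.8); D = 57.8 Ma → Paleogene (66–23.03).
The largest age is 1369 Ma and the smallest is 57.8 Ma; their difference is 1311.2 Myr.

A — Ectasian; B — Ordovician; C — Ediacaran; D — Paleogene; span 1311.2 million years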